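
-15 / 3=-5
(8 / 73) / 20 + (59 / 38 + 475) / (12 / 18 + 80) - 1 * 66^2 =-14601240493 / 3356540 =-4350.09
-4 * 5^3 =-500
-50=-50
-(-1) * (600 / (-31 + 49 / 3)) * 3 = -1350 / 11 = -122.73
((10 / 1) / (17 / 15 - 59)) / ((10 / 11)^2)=-363 / 1736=-0.21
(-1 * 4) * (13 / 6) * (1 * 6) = -52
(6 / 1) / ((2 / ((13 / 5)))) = 39 / 5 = 7.80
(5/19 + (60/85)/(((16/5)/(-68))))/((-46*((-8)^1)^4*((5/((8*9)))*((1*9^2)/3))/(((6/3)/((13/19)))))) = 7/57408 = 0.00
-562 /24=-281 /12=-23.42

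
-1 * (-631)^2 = -398161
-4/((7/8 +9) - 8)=-32/15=-2.13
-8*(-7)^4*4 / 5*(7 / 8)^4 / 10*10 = -5764801 / 640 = -9007.50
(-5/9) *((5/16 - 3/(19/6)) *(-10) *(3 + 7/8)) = -149575/10944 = -13.67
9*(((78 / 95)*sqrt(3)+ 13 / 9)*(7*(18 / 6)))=14742*sqrt(3) / 95+ 273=541.78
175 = 175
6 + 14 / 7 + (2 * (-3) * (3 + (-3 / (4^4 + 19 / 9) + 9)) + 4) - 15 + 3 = -167094 / 2323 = -71.93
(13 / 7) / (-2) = -13 / 14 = -0.93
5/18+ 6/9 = 17/18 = 0.94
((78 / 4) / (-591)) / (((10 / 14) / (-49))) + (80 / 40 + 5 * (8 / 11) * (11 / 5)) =24159 / 1970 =12.26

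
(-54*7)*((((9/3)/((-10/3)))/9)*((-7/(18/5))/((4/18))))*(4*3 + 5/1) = -22491/4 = -5622.75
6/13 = 0.46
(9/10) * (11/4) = 99/40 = 2.48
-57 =-57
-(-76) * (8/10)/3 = 304/15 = 20.27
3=3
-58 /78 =-29 /39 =-0.74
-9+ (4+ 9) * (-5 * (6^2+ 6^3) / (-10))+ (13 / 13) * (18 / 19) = 30969 / 19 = 1629.95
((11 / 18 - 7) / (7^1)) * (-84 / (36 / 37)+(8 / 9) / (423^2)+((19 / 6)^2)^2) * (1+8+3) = -42143659115 / 270540648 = -155.78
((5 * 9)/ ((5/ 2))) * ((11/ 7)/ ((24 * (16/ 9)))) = 297/ 448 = 0.66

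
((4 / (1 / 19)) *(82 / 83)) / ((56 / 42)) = 4674 / 83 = 56.31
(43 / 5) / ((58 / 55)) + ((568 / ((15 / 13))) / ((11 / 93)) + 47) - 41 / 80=107605937 / 25520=4216.53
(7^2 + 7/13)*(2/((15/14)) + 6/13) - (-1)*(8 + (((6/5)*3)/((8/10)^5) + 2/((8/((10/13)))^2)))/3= 157918757/1297920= 121.67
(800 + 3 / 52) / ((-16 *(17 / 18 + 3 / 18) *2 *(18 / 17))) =-707251 / 33280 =-21.25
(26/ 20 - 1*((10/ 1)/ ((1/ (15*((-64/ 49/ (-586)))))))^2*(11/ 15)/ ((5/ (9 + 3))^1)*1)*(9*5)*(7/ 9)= 2274100837/ 58892414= 38.61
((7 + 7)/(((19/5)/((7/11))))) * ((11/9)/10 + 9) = 40229/1881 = 21.39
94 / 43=2.19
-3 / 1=-3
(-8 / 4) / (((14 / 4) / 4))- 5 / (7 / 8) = -8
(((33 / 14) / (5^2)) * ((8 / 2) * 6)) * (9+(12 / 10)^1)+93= 101571 / 875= 116.08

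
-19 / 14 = -1.36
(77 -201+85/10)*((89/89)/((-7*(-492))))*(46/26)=-253/4264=-0.06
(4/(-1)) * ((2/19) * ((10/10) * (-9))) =72/19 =3.79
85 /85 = 1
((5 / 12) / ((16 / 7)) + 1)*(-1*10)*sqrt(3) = -20.48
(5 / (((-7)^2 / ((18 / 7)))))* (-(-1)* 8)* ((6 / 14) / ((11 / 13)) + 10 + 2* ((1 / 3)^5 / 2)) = 15733120 / 713097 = 22.06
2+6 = 8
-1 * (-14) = 14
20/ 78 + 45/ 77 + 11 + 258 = 810332/ 3003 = 269.84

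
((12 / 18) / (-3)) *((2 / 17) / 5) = -4 / 765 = -0.01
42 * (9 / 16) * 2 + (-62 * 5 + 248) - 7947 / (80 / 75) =-119441 / 16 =-7465.06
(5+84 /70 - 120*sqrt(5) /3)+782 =3941 /5 - 40*sqrt(5) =698.76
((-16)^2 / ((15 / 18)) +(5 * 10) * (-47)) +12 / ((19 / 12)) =-193346 / 95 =-2035.22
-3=-3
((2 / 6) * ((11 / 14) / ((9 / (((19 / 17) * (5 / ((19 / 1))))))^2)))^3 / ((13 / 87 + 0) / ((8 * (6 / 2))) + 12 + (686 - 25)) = 603109375 / 18548702511070344301017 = 0.00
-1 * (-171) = 171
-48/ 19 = -2.53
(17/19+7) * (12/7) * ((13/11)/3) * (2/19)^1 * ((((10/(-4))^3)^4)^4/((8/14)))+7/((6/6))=3463895836830488408077770786349885583/279434283129503744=12396101859932293297.78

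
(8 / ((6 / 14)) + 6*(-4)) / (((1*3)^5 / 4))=-64 / 729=-0.09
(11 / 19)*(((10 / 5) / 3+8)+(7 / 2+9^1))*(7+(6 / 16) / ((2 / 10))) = 99187 / 912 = 108.76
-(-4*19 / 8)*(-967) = -18373 / 2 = -9186.50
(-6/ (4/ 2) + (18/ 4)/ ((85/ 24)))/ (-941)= 147/ 79985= 0.00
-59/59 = -1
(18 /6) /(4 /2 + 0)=3 /2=1.50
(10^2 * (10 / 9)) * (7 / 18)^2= 12250 / 729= 16.80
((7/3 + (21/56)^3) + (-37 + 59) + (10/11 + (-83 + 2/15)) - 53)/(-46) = 9341081/3886080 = 2.40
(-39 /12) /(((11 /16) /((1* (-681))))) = 35412 /11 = 3219.27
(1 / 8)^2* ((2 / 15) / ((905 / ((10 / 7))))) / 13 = 0.00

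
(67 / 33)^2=4.12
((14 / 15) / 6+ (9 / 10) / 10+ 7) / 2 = 6521 / 1800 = 3.62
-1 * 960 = -960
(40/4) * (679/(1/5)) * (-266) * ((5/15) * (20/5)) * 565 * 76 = -1551113032000/3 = -517037677333.33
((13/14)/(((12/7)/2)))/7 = 13/84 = 0.15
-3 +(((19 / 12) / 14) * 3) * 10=0.39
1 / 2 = 0.50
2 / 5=0.40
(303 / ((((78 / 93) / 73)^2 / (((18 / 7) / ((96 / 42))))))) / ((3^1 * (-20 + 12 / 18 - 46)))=-13965427863 / 1059968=-13175.33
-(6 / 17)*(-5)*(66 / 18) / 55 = 2 / 17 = 0.12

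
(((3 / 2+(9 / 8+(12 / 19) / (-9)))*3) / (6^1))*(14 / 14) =1165 / 912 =1.28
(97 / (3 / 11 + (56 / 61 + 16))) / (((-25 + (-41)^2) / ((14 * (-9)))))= -0.43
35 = 35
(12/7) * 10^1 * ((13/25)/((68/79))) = 6162/595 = 10.36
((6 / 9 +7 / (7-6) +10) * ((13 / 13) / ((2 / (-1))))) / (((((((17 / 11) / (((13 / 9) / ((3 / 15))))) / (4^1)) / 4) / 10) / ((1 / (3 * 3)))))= -3031600 / 4131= -733.87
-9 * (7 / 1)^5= -151263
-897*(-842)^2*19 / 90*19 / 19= -2013812242 / 15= -134254149.47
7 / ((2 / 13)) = 91 / 2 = 45.50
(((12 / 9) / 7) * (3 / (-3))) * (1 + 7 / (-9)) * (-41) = 1.74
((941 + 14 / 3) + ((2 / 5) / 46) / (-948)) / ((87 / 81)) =927869211 / 1053860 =880.45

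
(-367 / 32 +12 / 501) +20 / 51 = -3012331 / 272544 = -11.05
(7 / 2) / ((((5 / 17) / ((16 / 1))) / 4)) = 3808 / 5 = 761.60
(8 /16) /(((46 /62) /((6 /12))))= 31 /92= 0.34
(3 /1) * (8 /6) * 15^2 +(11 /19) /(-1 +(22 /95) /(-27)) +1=2329402 /2587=900.43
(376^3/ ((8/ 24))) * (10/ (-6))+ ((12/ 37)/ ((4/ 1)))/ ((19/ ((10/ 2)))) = -186848176625/ 703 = -265786879.98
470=470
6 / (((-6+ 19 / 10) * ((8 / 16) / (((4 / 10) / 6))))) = -8 / 41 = -0.20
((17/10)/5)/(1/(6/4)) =51/100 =0.51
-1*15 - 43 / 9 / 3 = -448 / 27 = -16.59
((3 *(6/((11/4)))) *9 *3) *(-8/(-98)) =7776/539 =14.43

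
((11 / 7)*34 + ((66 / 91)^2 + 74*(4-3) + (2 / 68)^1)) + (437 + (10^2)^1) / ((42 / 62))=259226287 / 281554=920.70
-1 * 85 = -85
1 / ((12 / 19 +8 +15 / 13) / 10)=2470 / 2417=1.02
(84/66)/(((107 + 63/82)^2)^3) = 4256093399936/5238679328650346306816099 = 0.00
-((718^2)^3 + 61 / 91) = -12467749208805602045 / 91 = -137008233063797824.67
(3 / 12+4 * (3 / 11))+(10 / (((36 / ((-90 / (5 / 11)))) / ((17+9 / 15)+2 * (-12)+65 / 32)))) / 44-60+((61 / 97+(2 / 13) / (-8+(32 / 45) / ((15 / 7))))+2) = -58114047661 / 1148740736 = -50.59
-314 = -314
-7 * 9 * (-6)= 378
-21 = -21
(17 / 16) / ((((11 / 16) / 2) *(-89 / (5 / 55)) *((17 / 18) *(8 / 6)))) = -27 / 10769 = -0.00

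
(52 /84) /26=1 /42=0.02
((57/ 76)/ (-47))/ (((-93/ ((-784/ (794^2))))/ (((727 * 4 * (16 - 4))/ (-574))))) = 122136/ 9415088833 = 0.00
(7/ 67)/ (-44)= -0.00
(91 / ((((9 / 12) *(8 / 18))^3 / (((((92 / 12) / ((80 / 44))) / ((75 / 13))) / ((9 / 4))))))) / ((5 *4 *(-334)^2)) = 299299 / 836670000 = 0.00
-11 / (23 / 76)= -836 / 23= -36.35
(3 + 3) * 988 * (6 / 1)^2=213408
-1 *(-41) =41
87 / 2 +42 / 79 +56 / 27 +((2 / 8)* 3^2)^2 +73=4237613 / 34128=124.17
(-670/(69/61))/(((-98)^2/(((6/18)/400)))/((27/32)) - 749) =-122610/2827262557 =-0.00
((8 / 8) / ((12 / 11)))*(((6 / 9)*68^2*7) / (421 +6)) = 25432 / 549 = 46.32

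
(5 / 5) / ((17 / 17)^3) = 1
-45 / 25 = -9 / 5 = -1.80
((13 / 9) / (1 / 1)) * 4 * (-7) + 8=-292 / 9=-32.44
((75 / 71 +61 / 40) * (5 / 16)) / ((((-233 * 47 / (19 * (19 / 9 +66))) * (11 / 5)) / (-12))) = 426920785 / 821062176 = 0.52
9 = 9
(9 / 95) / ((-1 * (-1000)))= 9 / 95000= 0.00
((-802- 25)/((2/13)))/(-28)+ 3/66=118289/616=192.03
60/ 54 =1.11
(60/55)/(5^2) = 12/275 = 0.04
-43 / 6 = -7.17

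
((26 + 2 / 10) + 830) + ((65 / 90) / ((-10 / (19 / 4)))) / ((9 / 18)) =61597 / 72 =855.51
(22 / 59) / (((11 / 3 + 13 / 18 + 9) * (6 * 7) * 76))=33 / 3782254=0.00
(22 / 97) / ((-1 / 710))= -15620 / 97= -161.03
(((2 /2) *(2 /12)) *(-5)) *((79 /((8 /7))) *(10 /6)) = -13825 /144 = -96.01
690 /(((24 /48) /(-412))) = -568560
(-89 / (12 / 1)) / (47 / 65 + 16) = -5785 / 13044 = -0.44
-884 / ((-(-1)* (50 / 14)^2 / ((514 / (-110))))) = 11132212 / 34375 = 323.85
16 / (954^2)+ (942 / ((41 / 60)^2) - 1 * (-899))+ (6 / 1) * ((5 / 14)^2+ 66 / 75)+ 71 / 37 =101390993973643043 / 34671471971850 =2924.33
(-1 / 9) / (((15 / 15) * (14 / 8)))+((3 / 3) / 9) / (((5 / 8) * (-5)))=-52 / 525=-0.10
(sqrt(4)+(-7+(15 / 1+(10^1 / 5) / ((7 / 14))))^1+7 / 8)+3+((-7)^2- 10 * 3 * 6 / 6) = 36.88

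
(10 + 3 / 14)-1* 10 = 3 / 14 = 0.21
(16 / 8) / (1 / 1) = 2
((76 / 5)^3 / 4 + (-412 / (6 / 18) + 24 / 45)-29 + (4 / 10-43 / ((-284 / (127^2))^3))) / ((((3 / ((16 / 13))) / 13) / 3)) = 67655134076885053 / 536866500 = 126018542.93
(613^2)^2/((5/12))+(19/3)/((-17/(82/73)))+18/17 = 6308355802655956/18615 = 338885619267.04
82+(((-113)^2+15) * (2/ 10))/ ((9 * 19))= 82894/ 855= 96.95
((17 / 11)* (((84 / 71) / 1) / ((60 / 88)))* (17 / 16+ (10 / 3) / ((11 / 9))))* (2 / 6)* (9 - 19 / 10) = 79373 / 3300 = 24.05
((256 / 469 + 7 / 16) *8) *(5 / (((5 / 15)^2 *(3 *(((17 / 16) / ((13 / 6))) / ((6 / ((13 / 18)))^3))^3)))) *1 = 188624911598.13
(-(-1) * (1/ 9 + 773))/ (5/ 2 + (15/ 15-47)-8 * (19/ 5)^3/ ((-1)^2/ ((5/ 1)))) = -347900/ 1007271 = -0.35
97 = 97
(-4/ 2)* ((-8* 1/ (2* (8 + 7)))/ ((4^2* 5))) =1/ 150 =0.01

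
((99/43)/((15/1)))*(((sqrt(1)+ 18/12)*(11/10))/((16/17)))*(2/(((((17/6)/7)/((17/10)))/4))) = 129591/8600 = 15.07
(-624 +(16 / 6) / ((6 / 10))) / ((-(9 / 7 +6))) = 85.04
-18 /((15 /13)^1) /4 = -39 /10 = -3.90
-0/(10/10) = 0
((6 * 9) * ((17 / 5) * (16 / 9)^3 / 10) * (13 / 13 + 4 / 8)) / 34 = 1024 / 225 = 4.55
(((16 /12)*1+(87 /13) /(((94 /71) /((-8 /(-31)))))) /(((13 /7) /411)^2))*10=4135474371840 /3201029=1291920.31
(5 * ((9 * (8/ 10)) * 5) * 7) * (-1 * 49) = -61740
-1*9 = -9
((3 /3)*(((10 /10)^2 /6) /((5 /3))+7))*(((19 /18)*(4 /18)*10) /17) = 1349 /1377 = 0.98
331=331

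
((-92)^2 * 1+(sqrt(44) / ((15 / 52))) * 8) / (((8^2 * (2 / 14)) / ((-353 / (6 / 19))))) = -24836021 / 24 - 610337 * sqrt(11) / 90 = -1057325.97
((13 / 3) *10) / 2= 65 / 3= 21.67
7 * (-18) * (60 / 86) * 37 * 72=-10069920 / 43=-234184.19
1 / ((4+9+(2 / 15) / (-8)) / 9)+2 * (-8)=-11924 / 779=-15.31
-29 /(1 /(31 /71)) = -899 /71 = -12.66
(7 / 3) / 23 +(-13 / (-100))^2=81661 / 690000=0.12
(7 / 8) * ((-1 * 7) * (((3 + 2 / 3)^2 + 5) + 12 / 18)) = -117.06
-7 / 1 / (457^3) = -0.00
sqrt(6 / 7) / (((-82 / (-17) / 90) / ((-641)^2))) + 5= 5 + 314323965 * sqrt(42) / 287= 7097747.55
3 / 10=0.30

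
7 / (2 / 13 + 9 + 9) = 91 / 236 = 0.39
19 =19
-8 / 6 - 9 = -31 / 3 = -10.33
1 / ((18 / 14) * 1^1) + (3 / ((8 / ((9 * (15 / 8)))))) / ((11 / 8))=4261 / 792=5.38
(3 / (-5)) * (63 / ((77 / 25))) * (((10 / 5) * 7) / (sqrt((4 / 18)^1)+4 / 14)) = 119070 / 341 -138915 * sqrt(2) / 341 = -226.94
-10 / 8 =-5 / 4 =-1.25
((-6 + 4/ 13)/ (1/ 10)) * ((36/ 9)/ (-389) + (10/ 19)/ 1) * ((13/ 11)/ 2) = -1411180/ 81301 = -17.36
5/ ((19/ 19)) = 5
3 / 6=1 / 2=0.50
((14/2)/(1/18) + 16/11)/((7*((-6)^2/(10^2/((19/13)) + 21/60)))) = 6106411/175560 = 34.78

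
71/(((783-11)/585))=41535/772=53.80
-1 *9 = -9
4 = 4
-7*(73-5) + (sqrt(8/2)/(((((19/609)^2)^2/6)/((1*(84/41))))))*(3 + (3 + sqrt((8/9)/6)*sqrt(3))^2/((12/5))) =1192671207582008/5343161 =223214536.78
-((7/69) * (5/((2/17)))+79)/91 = -11497/12558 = -0.92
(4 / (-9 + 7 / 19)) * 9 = -171 / 41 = -4.17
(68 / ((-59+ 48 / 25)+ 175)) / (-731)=-25 / 31691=-0.00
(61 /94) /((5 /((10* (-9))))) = -549 /47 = -11.68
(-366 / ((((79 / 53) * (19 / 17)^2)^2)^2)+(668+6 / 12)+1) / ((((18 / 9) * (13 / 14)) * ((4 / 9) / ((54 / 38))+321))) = 1438148951020835333637147 / 1342903368517009571671334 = 1.07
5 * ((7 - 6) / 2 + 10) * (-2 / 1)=-105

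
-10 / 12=-5 / 6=-0.83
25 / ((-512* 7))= -25 / 3584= -0.01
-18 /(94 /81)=-729 /47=-15.51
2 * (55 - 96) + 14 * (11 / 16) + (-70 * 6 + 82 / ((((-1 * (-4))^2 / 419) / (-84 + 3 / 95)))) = -180804.06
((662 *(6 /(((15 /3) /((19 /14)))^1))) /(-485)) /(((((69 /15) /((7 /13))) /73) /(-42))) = 797.80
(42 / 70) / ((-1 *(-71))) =3 / 355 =0.01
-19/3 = -6.33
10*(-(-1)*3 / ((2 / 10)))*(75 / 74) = 152.03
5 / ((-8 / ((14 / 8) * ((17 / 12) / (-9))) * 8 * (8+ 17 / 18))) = 85 / 35328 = 0.00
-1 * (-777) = 777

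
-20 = -20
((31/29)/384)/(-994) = -31/11069184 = -0.00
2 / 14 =1 / 7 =0.14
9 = 9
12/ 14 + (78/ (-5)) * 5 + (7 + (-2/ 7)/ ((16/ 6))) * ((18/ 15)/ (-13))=-70779/ 910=-77.78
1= 1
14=14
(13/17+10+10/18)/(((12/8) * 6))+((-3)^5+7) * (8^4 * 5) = -6655424828/1377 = -4833278.74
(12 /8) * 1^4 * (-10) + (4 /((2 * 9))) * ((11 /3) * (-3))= -157 /9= -17.44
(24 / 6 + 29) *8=264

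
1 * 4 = 4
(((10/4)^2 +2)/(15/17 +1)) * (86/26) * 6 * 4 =72369/208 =347.93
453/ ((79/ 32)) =14496/ 79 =183.49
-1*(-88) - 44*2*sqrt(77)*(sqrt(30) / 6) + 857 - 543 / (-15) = 4906 / 5 - 44*sqrt(2310) / 3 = 276.28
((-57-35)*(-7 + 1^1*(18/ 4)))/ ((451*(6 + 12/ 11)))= 115/ 1599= 0.07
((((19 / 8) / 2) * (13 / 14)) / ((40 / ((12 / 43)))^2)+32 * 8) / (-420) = -10602907823 / 17395392000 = -0.61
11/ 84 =0.13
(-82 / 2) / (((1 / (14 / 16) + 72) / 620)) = -347.54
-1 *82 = -82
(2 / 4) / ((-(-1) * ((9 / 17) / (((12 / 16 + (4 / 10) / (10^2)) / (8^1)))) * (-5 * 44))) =-6409 / 15840000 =-0.00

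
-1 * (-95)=95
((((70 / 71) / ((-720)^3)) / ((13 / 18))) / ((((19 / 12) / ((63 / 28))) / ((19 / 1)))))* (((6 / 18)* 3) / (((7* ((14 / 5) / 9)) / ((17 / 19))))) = -0.00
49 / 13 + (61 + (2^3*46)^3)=647869258 / 13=49836096.77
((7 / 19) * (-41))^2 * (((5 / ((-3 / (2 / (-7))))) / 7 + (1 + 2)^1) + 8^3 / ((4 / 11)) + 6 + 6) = 351650071 / 1083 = 324699.97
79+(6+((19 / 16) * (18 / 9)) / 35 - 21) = 17939 / 280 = 64.07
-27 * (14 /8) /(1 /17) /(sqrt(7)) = -459 * sqrt(7) /4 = -303.60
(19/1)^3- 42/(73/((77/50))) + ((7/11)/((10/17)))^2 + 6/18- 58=720944263/105996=6801.62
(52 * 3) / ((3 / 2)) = 104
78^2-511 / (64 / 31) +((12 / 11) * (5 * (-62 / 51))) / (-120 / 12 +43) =2305005125 / 394944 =5836.28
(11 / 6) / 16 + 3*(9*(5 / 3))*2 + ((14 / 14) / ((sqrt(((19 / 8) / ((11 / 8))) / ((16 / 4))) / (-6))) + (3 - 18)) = 7211 / 96 - 12*sqrt(209) / 19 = 65.98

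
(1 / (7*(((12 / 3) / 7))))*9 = 9 / 4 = 2.25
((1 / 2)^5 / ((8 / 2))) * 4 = 1 / 32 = 0.03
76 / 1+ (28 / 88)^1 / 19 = 31775 / 418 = 76.02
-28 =-28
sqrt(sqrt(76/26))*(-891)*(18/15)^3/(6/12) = -384912*13^(3/4)*38^(1/4)/1625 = -4026.35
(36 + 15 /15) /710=0.05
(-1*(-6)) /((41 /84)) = 504 /41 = 12.29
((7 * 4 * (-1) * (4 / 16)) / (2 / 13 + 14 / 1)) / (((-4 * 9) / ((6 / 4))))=91 / 4416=0.02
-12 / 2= -6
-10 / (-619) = 10 / 619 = 0.02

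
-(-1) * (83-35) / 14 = 24 / 7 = 3.43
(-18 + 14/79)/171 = -0.10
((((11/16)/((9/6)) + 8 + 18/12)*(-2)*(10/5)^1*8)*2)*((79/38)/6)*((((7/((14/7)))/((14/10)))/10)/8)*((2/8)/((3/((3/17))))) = -18881/186048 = -0.10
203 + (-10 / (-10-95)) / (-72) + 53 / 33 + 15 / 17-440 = -33153559 / 141372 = -234.51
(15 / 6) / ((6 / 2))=5 / 6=0.83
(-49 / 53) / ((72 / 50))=-1225 / 1908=-0.64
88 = 88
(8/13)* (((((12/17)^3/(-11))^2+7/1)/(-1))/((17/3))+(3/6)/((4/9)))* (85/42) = -73135585585/531557544518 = -0.14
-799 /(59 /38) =-30362 /59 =-514.61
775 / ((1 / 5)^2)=19375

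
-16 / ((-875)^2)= -16 / 765625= -0.00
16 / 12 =4 / 3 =1.33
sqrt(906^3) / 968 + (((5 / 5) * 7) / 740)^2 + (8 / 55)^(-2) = 75.44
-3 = -3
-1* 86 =-86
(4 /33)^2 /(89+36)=16 /136125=0.00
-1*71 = -71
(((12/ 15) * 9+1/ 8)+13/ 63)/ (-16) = -18979/ 40320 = -0.47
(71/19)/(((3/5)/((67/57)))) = 23785/3249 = 7.32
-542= -542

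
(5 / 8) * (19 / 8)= 95 / 64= 1.48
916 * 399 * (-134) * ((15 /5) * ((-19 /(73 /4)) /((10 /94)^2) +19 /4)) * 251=5871550588140762 /1825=3217287993501.79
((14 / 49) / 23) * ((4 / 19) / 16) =1 / 6118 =0.00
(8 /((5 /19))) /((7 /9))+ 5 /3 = 4279 /105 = 40.75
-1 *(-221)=221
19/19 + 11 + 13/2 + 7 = 51/2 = 25.50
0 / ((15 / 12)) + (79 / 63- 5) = -236 / 63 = -3.75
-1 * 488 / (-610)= 0.80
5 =5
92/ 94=46/ 47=0.98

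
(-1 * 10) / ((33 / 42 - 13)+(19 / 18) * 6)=420 / 247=1.70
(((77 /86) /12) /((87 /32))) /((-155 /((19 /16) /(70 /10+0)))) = -209 /6958260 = -0.00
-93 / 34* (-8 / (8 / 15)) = 1395 / 34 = 41.03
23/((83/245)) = 5635/83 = 67.89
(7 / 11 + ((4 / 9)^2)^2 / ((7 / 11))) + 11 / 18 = 1322393 / 1010394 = 1.31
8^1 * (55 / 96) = 55 / 12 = 4.58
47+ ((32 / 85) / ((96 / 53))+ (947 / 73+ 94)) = 154.18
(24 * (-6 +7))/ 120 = 1/ 5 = 0.20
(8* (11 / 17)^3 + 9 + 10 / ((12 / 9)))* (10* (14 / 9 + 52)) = 442054250 / 44217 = 9997.38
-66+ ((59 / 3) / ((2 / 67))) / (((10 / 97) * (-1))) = -387401 / 60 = -6456.68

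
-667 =-667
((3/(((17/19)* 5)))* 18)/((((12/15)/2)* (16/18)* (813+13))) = 4617/112336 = 0.04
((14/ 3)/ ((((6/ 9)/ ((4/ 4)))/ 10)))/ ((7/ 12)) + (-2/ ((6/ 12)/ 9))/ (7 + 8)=588/ 5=117.60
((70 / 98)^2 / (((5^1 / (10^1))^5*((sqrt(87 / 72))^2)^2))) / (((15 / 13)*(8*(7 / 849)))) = 42382080 / 288463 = 146.92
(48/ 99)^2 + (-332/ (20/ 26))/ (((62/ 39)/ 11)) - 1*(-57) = -494427304/ 168795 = -2929.16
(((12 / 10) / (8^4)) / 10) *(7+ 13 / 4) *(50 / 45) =41 / 122880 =0.00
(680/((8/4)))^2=115600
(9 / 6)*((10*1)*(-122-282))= -6060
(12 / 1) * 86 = 1032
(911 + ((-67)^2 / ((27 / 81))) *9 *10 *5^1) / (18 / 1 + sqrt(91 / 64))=6982342272 / 20645 - 48488488 *sqrt(91) / 20645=315804.87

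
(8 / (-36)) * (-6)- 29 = -83 / 3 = -27.67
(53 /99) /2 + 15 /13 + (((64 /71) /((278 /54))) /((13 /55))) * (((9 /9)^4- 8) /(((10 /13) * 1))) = -135132401 /25402806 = -5.32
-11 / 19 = -0.58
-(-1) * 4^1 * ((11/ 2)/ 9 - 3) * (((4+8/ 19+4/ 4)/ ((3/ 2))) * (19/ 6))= -8858/ 81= -109.36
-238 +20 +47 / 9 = -1915 / 9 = -212.78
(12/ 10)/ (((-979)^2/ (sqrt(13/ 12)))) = 0.00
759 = 759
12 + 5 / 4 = 13.25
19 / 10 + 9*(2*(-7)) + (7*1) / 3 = -3653 / 30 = -121.77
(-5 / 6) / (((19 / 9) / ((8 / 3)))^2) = -480 / 361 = -1.33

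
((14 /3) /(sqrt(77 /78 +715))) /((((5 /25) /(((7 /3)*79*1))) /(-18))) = -77420*sqrt(4356066) /55847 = -2893.35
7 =7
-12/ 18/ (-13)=2/ 39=0.05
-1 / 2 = -0.50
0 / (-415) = 0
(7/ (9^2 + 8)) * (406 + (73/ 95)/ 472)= 127435791/ 3990760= 31.93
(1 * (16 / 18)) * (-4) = -32 / 9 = -3.56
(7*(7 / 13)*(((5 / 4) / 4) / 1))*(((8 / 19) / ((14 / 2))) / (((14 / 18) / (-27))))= -1215 / 494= -2.46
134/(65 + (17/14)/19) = 35644/17307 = 2.06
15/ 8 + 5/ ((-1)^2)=55/ 8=6.88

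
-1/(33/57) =-19/11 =-1.73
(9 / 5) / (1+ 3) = 9 / 20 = 0.45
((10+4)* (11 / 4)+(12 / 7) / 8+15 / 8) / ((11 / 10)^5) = 28412500 / 1127357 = 25.20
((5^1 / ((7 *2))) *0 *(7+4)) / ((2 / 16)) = 0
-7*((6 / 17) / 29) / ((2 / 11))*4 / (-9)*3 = 308 / 493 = 0.62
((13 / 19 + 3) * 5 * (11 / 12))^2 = 3705625 / 12996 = 285.14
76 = 76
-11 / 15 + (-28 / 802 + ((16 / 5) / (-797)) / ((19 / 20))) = -70360763 / 91085145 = -0.77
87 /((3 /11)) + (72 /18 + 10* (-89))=-567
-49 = -49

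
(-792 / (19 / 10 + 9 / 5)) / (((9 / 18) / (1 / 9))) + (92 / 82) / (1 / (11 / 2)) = -62799 / 1517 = -41.40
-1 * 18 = -18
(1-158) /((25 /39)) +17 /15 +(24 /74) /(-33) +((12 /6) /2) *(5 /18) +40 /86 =-1914156479 /7875450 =-243.05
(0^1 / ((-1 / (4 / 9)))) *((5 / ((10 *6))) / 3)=0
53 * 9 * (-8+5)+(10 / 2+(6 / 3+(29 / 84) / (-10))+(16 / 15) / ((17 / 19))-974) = -34226909 / 14280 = -2396.84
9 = 9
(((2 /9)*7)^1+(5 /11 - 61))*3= -176.97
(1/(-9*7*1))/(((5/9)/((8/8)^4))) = -1/35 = -0.03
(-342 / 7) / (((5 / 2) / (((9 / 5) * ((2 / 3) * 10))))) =-8208 / 35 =-234.51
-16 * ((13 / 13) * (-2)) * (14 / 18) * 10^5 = 2488888.89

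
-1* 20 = -20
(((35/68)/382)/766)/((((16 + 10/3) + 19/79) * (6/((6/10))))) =1659/184610081248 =0.00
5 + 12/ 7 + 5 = 82/ 7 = 11.71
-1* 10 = -10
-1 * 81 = -81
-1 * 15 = -15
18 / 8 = 9 / 4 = 2.25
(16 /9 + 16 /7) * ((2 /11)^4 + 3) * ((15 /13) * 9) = 24103680 /190333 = 126.64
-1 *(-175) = 175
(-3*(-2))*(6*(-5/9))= -20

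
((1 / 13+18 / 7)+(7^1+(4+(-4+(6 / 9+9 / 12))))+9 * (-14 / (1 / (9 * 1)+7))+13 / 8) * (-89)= 3909859 / 8736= 447.56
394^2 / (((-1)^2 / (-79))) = -12263644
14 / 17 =0.82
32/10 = 16/5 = 3.20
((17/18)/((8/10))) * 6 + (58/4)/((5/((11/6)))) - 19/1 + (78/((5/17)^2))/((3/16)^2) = 1923089/75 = 25641.19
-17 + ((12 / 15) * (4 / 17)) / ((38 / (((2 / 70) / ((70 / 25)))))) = -1345291 / 79135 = -17.00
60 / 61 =0.98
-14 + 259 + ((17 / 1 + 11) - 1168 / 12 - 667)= -1474 / 3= -491.33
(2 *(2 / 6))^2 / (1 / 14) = 56 / 9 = 6.22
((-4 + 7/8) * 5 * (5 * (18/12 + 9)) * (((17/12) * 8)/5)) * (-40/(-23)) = -74375/23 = -3233.70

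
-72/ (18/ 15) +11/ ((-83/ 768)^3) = -5017140372/ 571787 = -8774.49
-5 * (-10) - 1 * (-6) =56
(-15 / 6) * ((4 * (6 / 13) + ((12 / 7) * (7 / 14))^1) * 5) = -3075 / 91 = -33.79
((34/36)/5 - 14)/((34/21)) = -8701/1020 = -8.53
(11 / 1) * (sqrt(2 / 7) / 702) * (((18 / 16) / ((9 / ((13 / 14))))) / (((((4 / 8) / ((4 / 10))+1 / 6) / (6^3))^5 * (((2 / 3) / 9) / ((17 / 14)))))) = 10054435710173184 * sqrt(14) / 28647703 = 1313203143.89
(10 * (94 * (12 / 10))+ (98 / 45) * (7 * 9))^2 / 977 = 40018276 / 24425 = 1638.41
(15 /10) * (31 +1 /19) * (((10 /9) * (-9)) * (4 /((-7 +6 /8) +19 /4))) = 23600 /19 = 1242.11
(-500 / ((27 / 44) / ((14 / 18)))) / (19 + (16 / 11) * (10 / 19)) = -32186000 / 1003833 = -32.06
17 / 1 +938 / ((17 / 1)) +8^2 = 2315 / 17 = 136.18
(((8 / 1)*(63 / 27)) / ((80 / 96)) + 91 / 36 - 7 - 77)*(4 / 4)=-10633 / 180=-59.07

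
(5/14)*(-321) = -1605/14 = -114.64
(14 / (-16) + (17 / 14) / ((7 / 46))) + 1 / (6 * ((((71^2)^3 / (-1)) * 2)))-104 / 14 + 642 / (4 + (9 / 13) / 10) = 12547091158426826689 / 79691699028389784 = 157.45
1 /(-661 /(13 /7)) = -13 /4627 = -0.00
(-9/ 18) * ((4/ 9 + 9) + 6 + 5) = -92/ 9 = -10.22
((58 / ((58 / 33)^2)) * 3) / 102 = 1089 / 1972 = 0.55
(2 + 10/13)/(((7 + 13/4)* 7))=144/3731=0.04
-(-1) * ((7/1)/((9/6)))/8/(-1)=-7/12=-0.58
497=497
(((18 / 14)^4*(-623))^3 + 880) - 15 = -199104032997604034 / 40353607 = -4933983546.94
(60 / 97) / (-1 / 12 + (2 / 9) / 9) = -19440 / 1843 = -10.55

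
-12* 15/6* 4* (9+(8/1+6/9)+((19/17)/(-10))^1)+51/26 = -930245/442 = -2104.63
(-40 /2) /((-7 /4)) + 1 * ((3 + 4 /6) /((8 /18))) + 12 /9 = 1765 /84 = 21.01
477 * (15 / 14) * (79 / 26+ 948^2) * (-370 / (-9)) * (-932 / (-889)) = 1601460623351850 / 80899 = 19795802461.73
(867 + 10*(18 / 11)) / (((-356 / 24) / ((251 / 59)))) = -14633802 / 57761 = -253.35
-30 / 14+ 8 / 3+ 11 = 242 / 21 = 11.52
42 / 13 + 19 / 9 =625 / 117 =5.34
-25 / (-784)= 25 / 784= 0.03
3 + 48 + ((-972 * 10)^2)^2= 8926168066560051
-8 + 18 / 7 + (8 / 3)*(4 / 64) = -221 / 42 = -5.26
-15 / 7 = -2.14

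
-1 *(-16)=16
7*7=49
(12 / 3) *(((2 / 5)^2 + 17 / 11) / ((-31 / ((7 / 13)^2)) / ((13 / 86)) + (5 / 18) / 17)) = -28128744 / 2916403325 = -0.01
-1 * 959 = -959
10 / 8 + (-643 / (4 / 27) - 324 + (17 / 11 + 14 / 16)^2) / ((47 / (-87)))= 3138943681 / 363968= 8624.23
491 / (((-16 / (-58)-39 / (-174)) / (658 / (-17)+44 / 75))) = -47727164 / 1275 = -37433.07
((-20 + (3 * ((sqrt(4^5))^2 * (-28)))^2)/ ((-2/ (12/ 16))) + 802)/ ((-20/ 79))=438375943267/ 40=10959398581.68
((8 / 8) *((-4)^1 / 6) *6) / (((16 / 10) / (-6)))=15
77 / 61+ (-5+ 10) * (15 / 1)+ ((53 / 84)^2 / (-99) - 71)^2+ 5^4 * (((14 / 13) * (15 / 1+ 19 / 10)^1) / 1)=16492.83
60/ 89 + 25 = 2285/ 89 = 25.67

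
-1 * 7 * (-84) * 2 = 1176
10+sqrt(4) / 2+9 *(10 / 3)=41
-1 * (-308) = 308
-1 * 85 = -85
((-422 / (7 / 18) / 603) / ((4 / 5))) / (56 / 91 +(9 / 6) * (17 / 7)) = -0.53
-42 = -42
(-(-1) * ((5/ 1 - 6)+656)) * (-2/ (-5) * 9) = 2358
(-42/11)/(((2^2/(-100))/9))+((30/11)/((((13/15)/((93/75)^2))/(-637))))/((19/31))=-21786912/5225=-4169.74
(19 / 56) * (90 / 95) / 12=3 / 112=0.03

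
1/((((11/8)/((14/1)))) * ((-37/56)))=-6272/407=-15.41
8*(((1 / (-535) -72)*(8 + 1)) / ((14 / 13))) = -2575404 / 535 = -4813.84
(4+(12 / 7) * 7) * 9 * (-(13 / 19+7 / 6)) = -5064 / 19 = -266.53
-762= -762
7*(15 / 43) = 105 / 43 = 2.44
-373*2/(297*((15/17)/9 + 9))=-6341/22968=-0.28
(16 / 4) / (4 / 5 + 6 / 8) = 2.58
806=806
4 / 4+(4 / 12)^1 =4 / 3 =1.33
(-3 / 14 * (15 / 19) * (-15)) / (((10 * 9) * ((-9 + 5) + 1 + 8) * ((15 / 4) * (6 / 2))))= 1 / 1995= 0.00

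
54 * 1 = 54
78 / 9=26 / 3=8.67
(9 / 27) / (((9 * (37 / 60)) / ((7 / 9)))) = 140 / 2997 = 0.05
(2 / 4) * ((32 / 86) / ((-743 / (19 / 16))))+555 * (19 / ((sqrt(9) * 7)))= 224601337 / 447286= 502.14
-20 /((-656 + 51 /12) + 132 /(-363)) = 0.03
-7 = -7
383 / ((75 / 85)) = 6511 / 15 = 434.07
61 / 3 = 20.33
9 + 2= 11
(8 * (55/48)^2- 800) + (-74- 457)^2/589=-52719107/169632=-310.79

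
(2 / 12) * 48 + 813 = 821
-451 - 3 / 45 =-6766 / 15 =-451.07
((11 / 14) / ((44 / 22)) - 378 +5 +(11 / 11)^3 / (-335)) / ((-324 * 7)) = 3495083 / 21273840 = 0.16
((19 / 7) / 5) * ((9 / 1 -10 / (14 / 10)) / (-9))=-247 / 2205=-0.11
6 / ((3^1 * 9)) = 2 / 9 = 0.22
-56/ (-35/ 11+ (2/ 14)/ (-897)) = 483483/ 27472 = 17.60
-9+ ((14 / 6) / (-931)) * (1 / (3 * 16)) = -172369 / 19152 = -9.00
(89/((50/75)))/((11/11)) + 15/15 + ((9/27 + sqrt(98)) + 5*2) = 7*sqrt(2) + 869/6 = 154.73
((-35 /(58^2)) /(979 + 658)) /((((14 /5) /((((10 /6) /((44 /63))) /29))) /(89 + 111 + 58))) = -338625 /7026763568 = -0.00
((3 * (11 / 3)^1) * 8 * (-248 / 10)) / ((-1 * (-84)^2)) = 682 / 2205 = 0.31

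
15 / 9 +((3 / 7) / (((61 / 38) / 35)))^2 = 993305 / 11163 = 88.98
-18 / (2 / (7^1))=-63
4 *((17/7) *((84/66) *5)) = 680/11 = 61.82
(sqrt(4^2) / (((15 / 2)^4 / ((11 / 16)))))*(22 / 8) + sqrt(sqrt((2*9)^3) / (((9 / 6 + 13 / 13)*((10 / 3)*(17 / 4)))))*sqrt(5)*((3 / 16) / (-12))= -9*2^(3 / 4)*sqrt(85) / 2720 + 121 / 50625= -0.05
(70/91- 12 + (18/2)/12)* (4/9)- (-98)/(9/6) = 7099/117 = 60.68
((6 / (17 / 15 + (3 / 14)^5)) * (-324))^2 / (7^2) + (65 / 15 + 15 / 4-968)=59270147472666003529 / 1003935133228908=59037.83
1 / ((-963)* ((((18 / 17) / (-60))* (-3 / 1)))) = -170 / 8667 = -0.02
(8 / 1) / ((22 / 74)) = 296 / 11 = 26.91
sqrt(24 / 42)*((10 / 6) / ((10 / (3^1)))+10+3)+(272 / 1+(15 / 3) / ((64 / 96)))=27*sqrt(7) / 7+559 / 2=289.71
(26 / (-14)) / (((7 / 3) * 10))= -39 / 490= -0.08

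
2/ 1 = 2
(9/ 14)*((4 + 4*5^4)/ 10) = 5634/ 35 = 160.97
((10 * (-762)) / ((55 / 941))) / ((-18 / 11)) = 239014 / 3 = 79671.33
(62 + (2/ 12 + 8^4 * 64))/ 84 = 1573237/ 504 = 3121.50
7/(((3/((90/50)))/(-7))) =-147/5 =-29.40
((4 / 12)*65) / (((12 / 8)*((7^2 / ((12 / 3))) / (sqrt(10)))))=520*sqrt(10) / 441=3.73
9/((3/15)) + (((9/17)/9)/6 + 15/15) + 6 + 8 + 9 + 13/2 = 3851/51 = 75.51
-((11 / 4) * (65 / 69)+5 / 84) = -1280 / 483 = -2.65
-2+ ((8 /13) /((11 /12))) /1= -190 /143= -1.33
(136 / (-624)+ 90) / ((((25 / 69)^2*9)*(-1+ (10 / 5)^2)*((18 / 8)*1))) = 7409174 / 658125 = 11.26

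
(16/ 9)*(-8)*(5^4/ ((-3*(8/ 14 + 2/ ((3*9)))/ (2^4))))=4480000/ 61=73442.62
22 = 22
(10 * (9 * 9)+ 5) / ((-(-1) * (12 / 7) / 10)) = 28525 / 6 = 4754.17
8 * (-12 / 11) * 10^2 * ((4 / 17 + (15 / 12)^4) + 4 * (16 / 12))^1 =-2614475 / 374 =-6990.57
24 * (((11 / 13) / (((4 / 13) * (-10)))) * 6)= -198 / 5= -39.60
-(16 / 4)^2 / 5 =-16 / 5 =-3.20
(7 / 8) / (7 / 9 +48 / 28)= 441 / 1256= 0.35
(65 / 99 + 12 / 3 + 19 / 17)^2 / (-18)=-47219762 / 25492401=-1.85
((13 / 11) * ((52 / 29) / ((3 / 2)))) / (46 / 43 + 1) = 58136 / 85173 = 0.68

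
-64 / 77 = -0.83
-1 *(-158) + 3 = 161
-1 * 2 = -2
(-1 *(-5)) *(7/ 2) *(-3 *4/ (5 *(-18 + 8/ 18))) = 2.39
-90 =-90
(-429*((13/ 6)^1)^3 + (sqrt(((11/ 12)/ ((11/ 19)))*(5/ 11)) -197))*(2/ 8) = -328355/ 288 + sqrt(3135)/ 264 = -1139.91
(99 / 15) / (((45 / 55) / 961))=116281 / 15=7752.07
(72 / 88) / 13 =9 / 143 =0.06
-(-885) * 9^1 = 7965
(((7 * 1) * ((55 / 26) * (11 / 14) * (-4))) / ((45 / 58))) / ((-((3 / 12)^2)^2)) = 15355.62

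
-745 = -745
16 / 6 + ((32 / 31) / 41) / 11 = 111944 / 41943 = 2.67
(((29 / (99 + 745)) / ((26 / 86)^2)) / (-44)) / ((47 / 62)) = -1662251 / 147485624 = -0.01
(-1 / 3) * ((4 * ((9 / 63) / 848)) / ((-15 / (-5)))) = -1 / 13356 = -0.00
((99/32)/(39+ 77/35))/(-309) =-165/678976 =-0.00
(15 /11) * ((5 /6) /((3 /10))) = 125 /33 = 3.79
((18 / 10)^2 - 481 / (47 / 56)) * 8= -5356744 / 1175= -4558.93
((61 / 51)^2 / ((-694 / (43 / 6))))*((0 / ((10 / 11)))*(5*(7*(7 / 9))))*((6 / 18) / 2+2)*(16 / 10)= 0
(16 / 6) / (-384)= -1 / 144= -0.01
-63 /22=-2.86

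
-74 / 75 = -0.99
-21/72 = -7/24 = -0.29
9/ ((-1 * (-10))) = 9/ 10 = 0.90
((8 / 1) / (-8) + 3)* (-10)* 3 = -60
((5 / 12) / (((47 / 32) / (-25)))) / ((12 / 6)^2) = -250 / 141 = -1.77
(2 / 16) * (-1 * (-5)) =5 / 8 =0.62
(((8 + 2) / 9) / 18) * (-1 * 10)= -50 / 81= -0.62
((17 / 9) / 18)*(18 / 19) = 17 / 171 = 0.10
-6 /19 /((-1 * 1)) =6 /19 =0.32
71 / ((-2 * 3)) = -11.83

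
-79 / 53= -1.49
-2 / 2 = -1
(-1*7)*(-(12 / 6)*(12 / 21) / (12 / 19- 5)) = -152 / 83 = -1.83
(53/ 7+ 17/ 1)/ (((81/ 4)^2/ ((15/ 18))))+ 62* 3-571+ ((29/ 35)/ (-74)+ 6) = -19319054837/ 50978970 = -378.96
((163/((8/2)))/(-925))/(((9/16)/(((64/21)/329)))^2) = -42729472/3576491003925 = -0.00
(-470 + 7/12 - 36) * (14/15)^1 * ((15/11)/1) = -42455/66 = -643.26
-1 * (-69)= 69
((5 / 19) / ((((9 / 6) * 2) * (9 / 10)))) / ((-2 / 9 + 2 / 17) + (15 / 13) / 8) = 88400 / 35967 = 2.46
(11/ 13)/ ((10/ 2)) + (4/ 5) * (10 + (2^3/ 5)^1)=3071/ 325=9.45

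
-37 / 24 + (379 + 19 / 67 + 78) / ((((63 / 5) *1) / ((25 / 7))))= 128.07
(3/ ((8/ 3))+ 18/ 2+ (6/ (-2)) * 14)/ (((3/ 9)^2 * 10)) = -459/ 16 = -28.69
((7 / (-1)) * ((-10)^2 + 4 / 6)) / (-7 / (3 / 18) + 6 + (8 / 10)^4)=660625 / 33366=19.80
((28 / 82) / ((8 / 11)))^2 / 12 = 5929 / 322752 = 0.02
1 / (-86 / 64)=-32 / 43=-0.74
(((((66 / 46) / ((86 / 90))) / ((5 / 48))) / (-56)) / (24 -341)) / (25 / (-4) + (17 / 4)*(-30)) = -7128 / 1174106185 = -0.00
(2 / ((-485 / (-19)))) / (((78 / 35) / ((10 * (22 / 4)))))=7315 / 3783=1.93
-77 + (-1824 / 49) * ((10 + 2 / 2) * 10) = -204413 / 49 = -4171.69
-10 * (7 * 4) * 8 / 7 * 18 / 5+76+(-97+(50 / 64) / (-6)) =-225241 / 192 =-1173.13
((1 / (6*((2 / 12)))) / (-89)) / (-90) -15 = -120149 / 8010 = -15.00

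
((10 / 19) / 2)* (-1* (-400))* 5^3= 250000 / 19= 13157.89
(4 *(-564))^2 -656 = 5088880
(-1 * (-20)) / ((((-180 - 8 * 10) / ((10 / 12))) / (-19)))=95 / 78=1.22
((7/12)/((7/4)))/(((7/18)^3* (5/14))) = 3888/245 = 15.87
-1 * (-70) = 70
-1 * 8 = -8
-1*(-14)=14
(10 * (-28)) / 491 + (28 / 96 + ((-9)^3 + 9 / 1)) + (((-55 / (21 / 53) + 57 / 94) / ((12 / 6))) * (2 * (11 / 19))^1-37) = -61676344573 / 73661784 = -837.29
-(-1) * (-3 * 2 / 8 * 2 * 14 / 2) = -21 / 2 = -10.50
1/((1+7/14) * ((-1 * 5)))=-2/15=-0.13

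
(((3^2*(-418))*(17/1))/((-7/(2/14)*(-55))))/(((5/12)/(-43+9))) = 2372112/1225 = 1936.42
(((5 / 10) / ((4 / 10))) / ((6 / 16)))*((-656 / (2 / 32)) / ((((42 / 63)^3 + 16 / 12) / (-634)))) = 149725440 / 11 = 13611403.64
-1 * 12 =-12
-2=-2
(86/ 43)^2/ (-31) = -4/ 31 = -0.13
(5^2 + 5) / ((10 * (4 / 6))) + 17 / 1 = 43 / 2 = 21.50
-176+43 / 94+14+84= -7289 / 94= -77.54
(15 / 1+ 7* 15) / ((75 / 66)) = 528 / 5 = 105.60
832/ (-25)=-832/ 25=-33.28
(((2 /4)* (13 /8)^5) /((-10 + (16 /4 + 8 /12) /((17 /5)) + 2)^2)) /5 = 33813 /1310720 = 0.03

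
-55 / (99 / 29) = -145 / 9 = -16.11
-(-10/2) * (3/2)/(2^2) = 15/8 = 1.88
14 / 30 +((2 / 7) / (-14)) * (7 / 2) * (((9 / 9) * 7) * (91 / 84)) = -3 / 40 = -0.08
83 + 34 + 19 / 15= 1774 / 15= 118.27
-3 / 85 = -0.04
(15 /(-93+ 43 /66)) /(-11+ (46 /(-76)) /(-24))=180576 /12200971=0.01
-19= -19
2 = 2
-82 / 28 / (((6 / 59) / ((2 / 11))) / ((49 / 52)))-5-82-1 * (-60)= -109597 / 3432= -31.93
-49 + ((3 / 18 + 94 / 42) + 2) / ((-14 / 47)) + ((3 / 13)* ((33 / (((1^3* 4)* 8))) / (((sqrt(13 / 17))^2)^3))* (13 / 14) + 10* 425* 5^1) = 437916008063 / 20669376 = 21186.71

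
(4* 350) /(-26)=-700 /13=-53.85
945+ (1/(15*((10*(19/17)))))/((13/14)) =17506244/18525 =945.01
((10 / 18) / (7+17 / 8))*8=0.49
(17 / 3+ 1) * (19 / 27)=380 / 81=4.69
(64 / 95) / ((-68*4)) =-4 / 1615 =-0.00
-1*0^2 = 0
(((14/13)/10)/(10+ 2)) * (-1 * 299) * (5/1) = -161/12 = -13.42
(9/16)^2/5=0.06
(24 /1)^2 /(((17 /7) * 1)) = 4032 /17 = 237.18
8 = 8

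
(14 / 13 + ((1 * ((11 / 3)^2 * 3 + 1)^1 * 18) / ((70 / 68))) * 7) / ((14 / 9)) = 1480131 / 455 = 3253.04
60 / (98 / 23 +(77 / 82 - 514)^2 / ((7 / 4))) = 16238460 / 40710441109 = 0.00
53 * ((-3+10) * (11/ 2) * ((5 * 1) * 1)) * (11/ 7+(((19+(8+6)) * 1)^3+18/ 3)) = 366724490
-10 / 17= -0.59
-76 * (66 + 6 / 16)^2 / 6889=-5357259 / 110224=-48.60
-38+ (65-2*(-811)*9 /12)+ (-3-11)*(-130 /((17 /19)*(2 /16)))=595559 /34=17516.44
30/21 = 10/7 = 1.43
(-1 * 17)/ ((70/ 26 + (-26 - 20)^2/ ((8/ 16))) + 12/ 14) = -1547/ 385435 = -0.00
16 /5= 3.20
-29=-29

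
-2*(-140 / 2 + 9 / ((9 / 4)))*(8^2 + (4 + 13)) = 10692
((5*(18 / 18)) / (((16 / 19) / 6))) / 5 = 57 / 8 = 7.12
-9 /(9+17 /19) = -171 /188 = -0.91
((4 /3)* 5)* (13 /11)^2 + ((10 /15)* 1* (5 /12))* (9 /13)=89695 /9438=9.50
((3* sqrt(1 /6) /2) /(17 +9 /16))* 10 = 0.35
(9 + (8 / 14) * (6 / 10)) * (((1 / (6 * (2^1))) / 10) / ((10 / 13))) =1417 / 14000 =0.10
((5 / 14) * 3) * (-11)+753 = 10377 / 14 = 741.21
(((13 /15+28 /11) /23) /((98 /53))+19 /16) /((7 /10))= 3771857 /2082696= 1.81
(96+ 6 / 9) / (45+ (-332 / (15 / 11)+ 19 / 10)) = -2900 / 5897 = -0.49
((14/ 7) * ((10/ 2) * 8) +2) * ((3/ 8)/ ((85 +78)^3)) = 123/ 17322988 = 0.00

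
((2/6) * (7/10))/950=0.00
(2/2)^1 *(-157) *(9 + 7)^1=-2512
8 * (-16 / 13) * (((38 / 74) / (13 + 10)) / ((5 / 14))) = -34048 / 55315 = -0.62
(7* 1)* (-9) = -63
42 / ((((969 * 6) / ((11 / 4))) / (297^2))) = 2264031 / 1292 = 1752.35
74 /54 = 37 /27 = 1.37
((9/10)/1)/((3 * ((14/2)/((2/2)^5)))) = 3/70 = 0.04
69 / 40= 1.72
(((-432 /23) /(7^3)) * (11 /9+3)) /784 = -114 /386561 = -0.00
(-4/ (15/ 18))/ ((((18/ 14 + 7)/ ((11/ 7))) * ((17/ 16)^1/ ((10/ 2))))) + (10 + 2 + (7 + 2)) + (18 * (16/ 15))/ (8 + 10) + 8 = 190663/ 7395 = 25.78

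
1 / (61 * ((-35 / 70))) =-2 / 61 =-0.03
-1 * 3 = -3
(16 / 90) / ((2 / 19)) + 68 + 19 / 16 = 51031 / 720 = 70.88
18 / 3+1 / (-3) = 17 / 3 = 5.67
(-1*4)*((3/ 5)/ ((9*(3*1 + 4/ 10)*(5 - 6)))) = 4/ 51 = 0.08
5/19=0.26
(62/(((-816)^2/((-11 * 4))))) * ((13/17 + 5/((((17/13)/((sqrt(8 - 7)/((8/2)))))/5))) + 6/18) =-408859/16979328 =-0.02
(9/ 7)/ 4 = 9/ 28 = 0.32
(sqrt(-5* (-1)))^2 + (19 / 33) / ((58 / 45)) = 3475 / 638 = 5.45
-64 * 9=-576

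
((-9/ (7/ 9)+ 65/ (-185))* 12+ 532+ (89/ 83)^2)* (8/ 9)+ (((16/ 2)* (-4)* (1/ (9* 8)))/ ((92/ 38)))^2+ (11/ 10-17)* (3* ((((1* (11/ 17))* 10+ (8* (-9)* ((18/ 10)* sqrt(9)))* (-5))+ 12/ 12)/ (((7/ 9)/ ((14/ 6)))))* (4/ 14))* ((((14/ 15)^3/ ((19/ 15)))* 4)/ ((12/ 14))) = -29466390485605918772/ 123472194324885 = -238647.99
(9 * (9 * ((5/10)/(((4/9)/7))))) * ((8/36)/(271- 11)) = 567/1040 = 0.55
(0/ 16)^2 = 0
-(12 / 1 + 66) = -78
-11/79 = -0.14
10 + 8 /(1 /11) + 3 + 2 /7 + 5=106.29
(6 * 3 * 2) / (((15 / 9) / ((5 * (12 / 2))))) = 648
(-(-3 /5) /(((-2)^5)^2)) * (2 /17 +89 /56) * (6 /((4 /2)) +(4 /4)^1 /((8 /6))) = 14625 /3899392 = 0.00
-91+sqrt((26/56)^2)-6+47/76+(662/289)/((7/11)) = -3548415/38437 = -92.32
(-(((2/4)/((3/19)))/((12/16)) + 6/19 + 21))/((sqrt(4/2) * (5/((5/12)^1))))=-4367 * sqrt(2)/4104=-1.50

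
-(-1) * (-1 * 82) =-82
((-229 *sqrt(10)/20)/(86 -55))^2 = 52441/38440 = 1.36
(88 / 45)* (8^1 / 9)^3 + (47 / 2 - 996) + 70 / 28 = -31775794 / 32805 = -968.63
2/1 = 2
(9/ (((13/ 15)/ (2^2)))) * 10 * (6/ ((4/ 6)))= 48600/ 13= 3738.46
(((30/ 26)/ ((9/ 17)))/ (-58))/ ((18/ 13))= -85/ 3132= -0.03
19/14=1.36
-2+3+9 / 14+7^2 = 709 / 14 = 50.64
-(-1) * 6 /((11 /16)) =96 /11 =8.73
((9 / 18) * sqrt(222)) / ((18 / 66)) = 11 * sqrt(222) / 6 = 27.32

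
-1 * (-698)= 698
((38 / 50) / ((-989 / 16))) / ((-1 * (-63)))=-304 / 1557675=-0.00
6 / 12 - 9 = -17 / 2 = -8.50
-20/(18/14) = -140/9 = -15.56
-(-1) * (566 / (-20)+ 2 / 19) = -5357 / 190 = -28.19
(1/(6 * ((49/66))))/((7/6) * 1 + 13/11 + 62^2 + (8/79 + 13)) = 57354/986035379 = 0.00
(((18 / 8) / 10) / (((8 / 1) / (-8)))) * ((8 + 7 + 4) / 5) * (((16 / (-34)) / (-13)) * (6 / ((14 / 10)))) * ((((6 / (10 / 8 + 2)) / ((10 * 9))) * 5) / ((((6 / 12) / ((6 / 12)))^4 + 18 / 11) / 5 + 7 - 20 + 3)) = 15048 / 10477831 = 0.00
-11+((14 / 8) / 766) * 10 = -16817 / 1532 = -10.98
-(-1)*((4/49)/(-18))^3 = -8/85766121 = -0.00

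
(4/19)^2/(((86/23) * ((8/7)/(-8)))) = -1288/15523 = -0.08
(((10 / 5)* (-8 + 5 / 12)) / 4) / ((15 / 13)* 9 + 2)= -169 / 552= -0.31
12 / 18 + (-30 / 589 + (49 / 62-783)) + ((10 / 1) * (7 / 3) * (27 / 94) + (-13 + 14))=-128541883 / 166098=-773.89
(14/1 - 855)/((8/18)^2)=-68121/16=-4257.56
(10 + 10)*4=80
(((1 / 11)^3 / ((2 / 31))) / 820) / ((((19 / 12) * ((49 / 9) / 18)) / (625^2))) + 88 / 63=5935339609 / 457250409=12.98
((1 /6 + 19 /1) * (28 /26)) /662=805 /25818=0.03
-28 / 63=-4 / 9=-0.44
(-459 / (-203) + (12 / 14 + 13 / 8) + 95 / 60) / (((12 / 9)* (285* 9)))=30823 / 16662240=0.00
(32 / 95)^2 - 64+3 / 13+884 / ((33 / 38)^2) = 141631791443 / 127766925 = 1108.52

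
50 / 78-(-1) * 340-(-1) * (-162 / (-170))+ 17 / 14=15909731 / 46410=342.81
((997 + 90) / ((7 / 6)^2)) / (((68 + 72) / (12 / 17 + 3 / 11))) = 1790289 / 320705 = 5.58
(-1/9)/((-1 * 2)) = 1/18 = 0.06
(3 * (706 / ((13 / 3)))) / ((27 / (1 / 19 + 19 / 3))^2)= 7195552 / 263169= 27.34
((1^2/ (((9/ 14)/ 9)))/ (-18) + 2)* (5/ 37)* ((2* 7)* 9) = 770/ 37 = 20.81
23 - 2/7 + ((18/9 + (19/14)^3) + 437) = 464.21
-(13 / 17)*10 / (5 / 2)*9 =-468 / 17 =-27.53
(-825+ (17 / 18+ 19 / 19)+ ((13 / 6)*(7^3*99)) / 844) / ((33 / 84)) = -78256759 / 41778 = -1873.16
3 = 3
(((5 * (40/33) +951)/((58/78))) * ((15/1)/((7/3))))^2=341364608363025/4986289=68460654.48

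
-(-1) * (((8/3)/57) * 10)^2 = 6400/29241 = 0.22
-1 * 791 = -791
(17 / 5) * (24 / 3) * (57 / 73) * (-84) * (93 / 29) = -60558624 / 10585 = -5721.17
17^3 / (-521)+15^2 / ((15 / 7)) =49792 / 521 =95.57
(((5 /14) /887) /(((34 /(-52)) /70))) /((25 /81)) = -2106 /15079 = -0.14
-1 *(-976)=976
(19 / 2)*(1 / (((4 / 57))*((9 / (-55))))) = -827.29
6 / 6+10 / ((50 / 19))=24 / 5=4.80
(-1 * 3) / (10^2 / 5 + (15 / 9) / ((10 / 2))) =-9 / 61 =-0.15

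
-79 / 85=-0.93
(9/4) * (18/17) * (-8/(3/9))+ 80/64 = -3803/68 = -55.93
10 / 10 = 1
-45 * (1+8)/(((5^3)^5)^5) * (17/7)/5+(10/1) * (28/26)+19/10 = 61034017805592678806991813189597451128065586090087854823/4817499887508833178451084222615463659167289733886718750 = 12.67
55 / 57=0.96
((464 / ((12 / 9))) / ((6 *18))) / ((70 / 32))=464 / 315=1.47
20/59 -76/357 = 0.13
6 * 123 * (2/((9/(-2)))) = -328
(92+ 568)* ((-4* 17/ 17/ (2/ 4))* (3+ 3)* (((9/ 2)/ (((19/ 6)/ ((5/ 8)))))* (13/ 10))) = -694980/ 19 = -36577.89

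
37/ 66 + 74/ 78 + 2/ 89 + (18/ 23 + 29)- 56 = -43355953/ 1756326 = -24.69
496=496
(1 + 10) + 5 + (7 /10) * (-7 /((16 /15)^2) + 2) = 13.09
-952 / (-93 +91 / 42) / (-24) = -238 / 545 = -0.44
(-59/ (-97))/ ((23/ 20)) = 1180/ 2231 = 0.53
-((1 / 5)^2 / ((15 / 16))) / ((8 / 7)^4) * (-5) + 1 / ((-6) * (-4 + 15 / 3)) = -0.04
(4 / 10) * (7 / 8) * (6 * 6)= 63 / 5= 12.60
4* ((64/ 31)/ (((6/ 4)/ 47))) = 24064/ 93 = 258.75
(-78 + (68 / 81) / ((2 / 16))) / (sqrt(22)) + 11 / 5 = 11 / 5-2887 * sqrt(22) / 891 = -13.00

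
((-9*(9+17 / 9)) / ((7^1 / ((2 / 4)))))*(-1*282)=1974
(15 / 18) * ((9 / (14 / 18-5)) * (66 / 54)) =-165 / 76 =-2.17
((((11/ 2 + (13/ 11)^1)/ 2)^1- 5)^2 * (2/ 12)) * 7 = 3.21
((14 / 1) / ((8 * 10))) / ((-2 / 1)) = -7 / 80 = -0.09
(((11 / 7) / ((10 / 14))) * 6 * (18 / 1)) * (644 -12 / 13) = 1986336 / 13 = 152795.08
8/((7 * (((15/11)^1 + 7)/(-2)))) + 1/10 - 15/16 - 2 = -40067/12880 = -3.11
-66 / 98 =-33 / 49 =-0.67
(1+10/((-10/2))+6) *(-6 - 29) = -175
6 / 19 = 0.32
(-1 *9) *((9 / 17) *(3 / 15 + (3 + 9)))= -4941 / 85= -58.13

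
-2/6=-1/3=-0.33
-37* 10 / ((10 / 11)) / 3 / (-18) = 407 / 54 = 7.54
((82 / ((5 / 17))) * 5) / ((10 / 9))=6273 / 5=1254.60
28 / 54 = 14 / 27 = 0.52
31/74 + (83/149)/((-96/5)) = 206357/529248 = 0.39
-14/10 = -7/5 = -1.40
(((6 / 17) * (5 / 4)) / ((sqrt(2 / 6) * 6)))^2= 75 / 4624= 0.02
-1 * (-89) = 89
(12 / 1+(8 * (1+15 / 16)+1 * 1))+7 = 71 / 2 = 35.50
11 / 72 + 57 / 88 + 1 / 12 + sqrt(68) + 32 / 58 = 8243 / 5742 + 2*sqrt(17) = 9.68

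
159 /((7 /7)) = 159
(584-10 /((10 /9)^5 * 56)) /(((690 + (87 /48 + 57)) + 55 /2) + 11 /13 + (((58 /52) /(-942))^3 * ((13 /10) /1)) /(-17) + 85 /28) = 98156892310970817753 /131156308740568105375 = 0.75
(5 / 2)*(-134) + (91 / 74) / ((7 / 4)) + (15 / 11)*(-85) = -183234 / 407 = -450.21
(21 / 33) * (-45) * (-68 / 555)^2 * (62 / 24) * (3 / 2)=-125426 / 75295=-1.67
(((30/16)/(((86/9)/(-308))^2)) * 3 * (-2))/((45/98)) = -47064402/1849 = -25453.98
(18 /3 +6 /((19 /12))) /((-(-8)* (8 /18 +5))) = 837 /3724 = 0.22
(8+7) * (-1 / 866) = -15 / 866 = -0.02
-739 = -739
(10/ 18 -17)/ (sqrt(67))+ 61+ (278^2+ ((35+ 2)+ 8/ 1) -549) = 76841 -148 * sqrt(67)/ 603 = 76838.99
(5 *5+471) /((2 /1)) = 248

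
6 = 6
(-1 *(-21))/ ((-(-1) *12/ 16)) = 28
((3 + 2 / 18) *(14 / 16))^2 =2401 / 324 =7.41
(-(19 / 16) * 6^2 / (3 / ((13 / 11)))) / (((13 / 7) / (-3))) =1197 / 44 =27.20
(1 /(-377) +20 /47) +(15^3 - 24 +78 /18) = 178381933 /53157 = 3355.76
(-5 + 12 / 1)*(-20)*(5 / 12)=-175 / 3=-58.33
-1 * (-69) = 69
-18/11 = -1.64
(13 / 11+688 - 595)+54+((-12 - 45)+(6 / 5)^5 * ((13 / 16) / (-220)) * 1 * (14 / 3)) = 91.14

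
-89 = -89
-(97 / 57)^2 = -9409 / 3249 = -2.90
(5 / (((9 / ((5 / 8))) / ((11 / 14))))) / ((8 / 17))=4675 / 8064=0.58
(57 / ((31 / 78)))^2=19766916 / 961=20569.11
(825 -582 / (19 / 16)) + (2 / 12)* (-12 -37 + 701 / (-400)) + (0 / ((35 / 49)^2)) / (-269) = 4961827 / 15200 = 326.44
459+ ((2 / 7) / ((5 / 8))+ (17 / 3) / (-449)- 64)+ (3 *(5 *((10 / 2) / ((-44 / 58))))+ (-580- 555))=-869599921 / 1037190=-838.42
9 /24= 3 /8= 0.38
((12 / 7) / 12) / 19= 1 / 133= 0.01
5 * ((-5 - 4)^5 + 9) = -295200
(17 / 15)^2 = 289 / 225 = 1.28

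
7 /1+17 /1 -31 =-7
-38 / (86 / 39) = -741 / 43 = -17.23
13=13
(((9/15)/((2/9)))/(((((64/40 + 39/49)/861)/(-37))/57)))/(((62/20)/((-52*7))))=4372310173140/18197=240276428.70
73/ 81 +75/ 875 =0.99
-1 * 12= -12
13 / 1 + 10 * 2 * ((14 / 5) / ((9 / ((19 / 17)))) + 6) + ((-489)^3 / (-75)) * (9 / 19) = 53681118746 / 72675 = 738646.28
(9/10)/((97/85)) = 153/194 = 0.79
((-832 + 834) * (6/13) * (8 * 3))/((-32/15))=-135/13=-10.38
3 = 3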